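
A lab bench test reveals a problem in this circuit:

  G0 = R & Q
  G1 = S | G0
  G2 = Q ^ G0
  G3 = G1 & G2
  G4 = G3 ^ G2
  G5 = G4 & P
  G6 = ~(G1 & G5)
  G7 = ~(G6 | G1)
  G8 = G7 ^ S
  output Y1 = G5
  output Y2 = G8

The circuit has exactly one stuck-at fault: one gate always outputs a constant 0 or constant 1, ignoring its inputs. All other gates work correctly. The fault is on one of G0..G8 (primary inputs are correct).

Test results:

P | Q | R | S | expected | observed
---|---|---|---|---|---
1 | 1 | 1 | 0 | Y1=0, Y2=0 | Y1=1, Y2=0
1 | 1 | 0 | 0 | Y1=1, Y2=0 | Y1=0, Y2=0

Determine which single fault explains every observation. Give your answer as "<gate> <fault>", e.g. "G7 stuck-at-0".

G3 stuck-at-1

Fault-free values for test 1 (P=1, Q=1, R=1, S=0): G0=1, G1=1, G2=0, G3=0, G4=0, G5=0, G6=1, G7=0, G8=0, giving Y1=0, Y2=0. Observed Y1=1, Y2=0.
Test 1: faults giving observed Y1=1, Y2=0 are {G0 stuck-at-0, G3 stuck-at-1, G4 stuck-at-1, G5 stuck-at-1}.
Test 2 (P=1, Q=1, R=0, S=0): fault-free G0=0, G1=0, G2=1, G3=0, G4=1, G5=1, G6=1, G7=0, G8=0 → Y1=1, Y2=0; observed Y1=0, Y2=0. Eliminates G0 stuck-at-0, G4 stuck-at-1, G5 stuck-at-1.
Only G3 stuck-at-1 is consistent with every test.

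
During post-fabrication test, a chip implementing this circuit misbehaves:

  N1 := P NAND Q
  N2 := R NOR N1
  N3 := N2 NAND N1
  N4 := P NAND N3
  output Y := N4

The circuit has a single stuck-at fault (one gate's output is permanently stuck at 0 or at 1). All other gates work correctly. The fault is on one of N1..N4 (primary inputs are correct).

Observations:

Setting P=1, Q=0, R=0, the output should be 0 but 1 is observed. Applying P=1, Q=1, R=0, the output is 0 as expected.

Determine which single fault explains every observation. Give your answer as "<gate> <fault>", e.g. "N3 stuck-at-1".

Fault-free values for test 1 (P=1, Q=0, R=0): N1=1, N2=0, N3=1, N4=0, giving Y=0. Observed 1.
Test 1: faults giving observed 1 are {N2 stuck-at-1, N3 stuck-at-0, N4 stuck-at-1}.
Test 2 (P=1, Q=1, R=0): fault-free N1=0, N2=1, N3=1, N4=0 → 0; observed 0. Eliminates N3 stuck-at-0, N4 stuck-at-1.
Only N2 stuck-at-1 is consistent with every test.

N2 stuck-at-1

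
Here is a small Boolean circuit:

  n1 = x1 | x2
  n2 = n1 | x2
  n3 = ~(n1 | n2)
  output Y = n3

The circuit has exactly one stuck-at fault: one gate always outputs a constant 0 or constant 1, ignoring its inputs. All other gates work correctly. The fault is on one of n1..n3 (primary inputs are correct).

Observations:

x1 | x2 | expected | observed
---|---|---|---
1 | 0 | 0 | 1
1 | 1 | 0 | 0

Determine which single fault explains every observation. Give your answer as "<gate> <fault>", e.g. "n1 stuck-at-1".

Fault-free values for test 1 (x1=1, x2=0): n1=1, n2=1, n3=0, giving Y=0. Observed 1.
Test 1: faults giving observed 1 are {n1 stuck-at-0, n3 stuck-at-1}.
Test 2 (x1=1, x2=1): fault-free n1=1, n2=1, n3=0 → 0; observed 0. Eliminates n3 stuck-at-1.
Only n1 stuck-at-0 is consistent with every test.

n1 stuck-at-0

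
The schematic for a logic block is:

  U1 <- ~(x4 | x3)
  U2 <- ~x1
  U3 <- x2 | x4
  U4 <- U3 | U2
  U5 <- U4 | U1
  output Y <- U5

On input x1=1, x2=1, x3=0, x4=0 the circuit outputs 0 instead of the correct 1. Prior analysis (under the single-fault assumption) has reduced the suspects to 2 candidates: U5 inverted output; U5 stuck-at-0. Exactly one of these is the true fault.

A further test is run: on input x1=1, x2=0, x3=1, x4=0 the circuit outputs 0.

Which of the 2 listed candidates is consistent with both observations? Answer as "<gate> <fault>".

U5 stuck-at-0

Evaluate each candidate on input x1=1, x2=0, x3=1, x4=0:
  U5 inverted output: U1=0, U2=0, U3=0, U4=0, U5=1 [inverted output] → 1 — eliminated
  U5 stuck-at-0: U1=0, U2=0, U3=0, U4=0, U5=0 [stuck-at-0] → 0 — matches
Only U5 stuck-at-0 reproduces the observed 0.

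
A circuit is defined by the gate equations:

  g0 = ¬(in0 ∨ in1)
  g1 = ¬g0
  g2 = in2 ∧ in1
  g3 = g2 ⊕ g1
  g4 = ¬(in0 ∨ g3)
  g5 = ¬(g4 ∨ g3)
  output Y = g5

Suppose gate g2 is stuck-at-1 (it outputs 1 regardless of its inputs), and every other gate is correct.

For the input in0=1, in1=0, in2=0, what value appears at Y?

Propagate with g2 forced: g0=0, g1=1, g2=1 [stuck-at-1], g3=0, g4=0, g5=1.
So Y = 1. (Without the fault it would be 0.)

1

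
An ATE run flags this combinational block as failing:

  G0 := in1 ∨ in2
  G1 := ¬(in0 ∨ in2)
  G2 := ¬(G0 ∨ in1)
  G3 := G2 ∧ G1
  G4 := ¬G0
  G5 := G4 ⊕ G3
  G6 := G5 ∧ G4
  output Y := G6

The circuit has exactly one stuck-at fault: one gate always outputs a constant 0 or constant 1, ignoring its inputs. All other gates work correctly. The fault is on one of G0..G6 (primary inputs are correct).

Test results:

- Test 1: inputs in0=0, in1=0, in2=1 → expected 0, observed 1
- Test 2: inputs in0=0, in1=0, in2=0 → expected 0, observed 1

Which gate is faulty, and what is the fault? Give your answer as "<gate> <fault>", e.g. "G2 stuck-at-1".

G6 stuck-at-1

Fault-free values for test 1 (in0=0, in1=0, in2=1): G0=1, G1=0, G2=0, G3=0, G4=0, G5=0, G6=0, giving Y=0. Observed 1.
Test 1: faults giving observed 1 are {G0 stuck-at-0, G4 stuck-at-1, G6 stuck-at-1}.
Test 2 (in0=0, in1=0, in2=0): fault-free G0=0, G1=1, G2=1, G3=1, G4=1, G5=0, G6=0 → 0; observed 1. Eliminates G0 stuck-at-0, G4 stuck-at-1.
Only G6 stuck-at-1 is consistent with every test.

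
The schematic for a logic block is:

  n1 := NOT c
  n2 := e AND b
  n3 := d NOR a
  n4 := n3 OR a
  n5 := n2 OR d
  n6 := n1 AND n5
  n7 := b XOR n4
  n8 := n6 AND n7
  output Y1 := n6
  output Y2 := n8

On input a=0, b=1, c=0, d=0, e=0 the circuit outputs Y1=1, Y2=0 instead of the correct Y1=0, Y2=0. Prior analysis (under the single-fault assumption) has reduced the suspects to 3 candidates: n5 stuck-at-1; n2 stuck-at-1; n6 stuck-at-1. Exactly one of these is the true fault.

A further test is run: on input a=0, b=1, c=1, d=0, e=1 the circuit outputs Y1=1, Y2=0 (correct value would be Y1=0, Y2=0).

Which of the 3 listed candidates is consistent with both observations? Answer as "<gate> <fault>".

n6 stuck-at-1

Evaluate each candidate on input a=0, b=1, c=1, d=0, e=1:
  n5 stuck-at-1: n1=0, n2=1, n3=1, n4=1, n5=1 [stuck-at-1], n6=0, n7=0, n8=0 → Y1=0, Y2=0 — eliminated
  n2 stuck-at-1: n1=0, n2=1 [stuck-at-1], n3=1, n4=1, n5=1, n6=0, n7=0, n8=0 → Y1=0, Y2=0 — eliminated
  n6 stuck-at-1: n1=0, n2=1, n3=1, n4=1, n5=1, n6=1 [stuck-at-1], n7=0, n8=0 → Y1=1, Y2=0 — matches
Only n6 stuck-at-1 reproduces the observed Y1=1, Y2=0.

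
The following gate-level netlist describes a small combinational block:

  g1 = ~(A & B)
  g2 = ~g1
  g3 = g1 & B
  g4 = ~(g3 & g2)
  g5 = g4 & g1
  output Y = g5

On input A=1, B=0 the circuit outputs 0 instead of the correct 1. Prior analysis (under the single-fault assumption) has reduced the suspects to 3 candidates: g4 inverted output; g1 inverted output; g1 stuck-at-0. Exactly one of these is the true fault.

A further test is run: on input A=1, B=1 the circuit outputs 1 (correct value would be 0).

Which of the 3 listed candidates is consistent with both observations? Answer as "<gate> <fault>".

g1 inverted output

Evaluate each candidate on input A=1, B=1:
  g4 inverted output: g1=0, g2=1, g3=0, g4=0 [inverted output], g5=0 → 0 — eliminated
  g1 inverted output: g1=1 [inverted output], g2=0, g3=1, g4=1, g5=1 → 1 — matches
  g1 stuck-at-0: g1=0 [stuck-at-0], g2=1, g3=0, g4=1, g5=0 → 0 — eliminated
Only g1 inverted output reproduces the observed 1.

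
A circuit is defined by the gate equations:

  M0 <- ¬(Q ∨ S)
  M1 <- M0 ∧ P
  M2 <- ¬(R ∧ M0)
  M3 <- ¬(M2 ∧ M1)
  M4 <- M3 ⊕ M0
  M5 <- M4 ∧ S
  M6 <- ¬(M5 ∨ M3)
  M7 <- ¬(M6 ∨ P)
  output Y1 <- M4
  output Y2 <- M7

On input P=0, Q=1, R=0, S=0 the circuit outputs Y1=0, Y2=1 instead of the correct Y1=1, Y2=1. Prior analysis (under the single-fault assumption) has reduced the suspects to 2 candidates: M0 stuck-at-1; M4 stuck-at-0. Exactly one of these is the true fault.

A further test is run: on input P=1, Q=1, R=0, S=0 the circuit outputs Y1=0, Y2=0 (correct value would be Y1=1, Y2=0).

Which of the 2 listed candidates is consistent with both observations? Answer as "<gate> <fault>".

Evaluate each candidate on input P=1, Q=1, R=0, S=0:
  M0 stuck-at-1: M0=1 [stuck-at-1], M1=1, M2=1, M3=0, M4=1, M5=0, M6=1, M7=0 → Y1=1, Y2=0 — eliminated
  M4 stuck-at-0: M0=0, M1=0, M2=1, M3=1, M4=0 [stuck-at-0], M5=0, M6=0, M7=0 → Y1=0, Y2=0 — matches
Only M4 stuck-at-0 reproduces the observed Y1=0, Y2=0.

M4 stuck-at-0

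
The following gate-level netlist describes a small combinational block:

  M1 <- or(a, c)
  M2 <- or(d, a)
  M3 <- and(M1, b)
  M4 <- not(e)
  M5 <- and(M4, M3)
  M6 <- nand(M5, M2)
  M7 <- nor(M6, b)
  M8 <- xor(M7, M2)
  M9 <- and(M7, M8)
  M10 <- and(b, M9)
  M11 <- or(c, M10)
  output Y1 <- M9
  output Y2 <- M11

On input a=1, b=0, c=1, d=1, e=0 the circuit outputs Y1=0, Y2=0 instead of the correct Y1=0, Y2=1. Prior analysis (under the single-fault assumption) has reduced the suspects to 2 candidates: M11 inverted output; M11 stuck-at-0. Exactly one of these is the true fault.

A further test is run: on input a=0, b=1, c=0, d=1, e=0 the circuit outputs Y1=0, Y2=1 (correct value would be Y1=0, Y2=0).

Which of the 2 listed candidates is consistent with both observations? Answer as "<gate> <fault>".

Evaluate each candidate on input a=0, b=1, c=0, d=1, e=0:
  M11 inverted output: M1=0, M2=1, M3=0, M4=1, M5=0, M6=1, M7=0, M8=1, M9=0, M10=0, M11=1 [inverted output] → Y1=0, Y2=1 — matches
  M11 stuck-at-0: M1=0, M2=1, M3=0, M4=1, M5=0, M6=1, M7=0, M8=1, M9=0, M10=0, M11=0 [stuck-at-0] → Y1=0, Y2=0 — eliminated
Only M11 inverted output reproduces the observed Y1=0, Y2=1.

M11 inverted output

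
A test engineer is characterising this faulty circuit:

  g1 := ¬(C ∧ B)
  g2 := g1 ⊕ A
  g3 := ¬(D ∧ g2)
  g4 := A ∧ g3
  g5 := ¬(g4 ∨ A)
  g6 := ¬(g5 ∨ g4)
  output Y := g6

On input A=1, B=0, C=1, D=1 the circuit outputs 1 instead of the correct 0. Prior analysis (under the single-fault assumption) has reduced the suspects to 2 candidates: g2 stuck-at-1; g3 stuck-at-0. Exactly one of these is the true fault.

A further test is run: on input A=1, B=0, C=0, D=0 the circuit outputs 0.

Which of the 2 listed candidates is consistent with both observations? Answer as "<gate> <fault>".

g2 stuck-at-1

Evaluate each candidate on input A=1, B=0, C=0, D=0:
  g2 stuck-at-1: g1=1, g2=1 [stuck-at-1], g3=1, g4=1, g5=0, g6=0 → 0 — matches
  g3 stuck-at-0: g1=1, g2=0, g3=0 [stuck-at-0], g4=0, g5=0, g6=1 → 1 — eliminated
Only g2 stuck-at-1 reproduces the observed 0.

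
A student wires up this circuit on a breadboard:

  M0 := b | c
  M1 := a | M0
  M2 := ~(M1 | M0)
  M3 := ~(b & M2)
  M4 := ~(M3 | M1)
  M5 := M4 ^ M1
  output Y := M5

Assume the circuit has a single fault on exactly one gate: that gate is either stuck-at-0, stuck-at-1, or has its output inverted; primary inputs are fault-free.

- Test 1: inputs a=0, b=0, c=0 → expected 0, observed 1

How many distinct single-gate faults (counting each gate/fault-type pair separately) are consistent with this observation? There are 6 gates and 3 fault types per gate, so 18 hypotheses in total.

10

Fault-free: M0=0, M1=0, M2=1, M3=1, M4=0, M5=0 → 0. Observed 1.
  M0: stuck-at-1, inverted output ✓; others ✗
  M1: stuck-at-1, inverted output ✓; others ✗
  M2: none of the 3 fault types match ✗
  M3: stuck-at-0, inverted output ✓; others ✗
  M4: stuck-at-1, inverted output ✓; others ✗
  M5: stuck-at-1, inverted output ✓; others ✗
Consistent faults: {M0 stuck-at-1, M0 inverted output, M1 stuck-at-1, M1 inverted output, M3 stuck-at-0, M3 inverted output, M4 stuck-at-1, M4 inverted output, M5 stuck-at-1, M5 inverted output} — 10 in all.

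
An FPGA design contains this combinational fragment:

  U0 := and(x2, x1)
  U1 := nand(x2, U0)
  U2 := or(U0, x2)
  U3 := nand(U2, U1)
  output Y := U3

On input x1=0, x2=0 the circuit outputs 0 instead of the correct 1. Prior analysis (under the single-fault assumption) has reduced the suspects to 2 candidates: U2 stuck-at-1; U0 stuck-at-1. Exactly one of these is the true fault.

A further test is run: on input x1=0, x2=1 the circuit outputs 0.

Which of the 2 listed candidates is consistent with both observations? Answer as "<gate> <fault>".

Evaluate each candidate on input x1=0, x2=1:
  U2 stuck-at-1: U0=0, U1=1, U2=1 [stuck-at-1], U3=0 → 0 — matches
  U0 stuck-at-1: U0=1 [stuck-at-1], U1=0, U2=1, U3=1 → 1 — eliminated
Only U2 stuck-at-1 reproduces the observed 0.

U2 stuck-at-1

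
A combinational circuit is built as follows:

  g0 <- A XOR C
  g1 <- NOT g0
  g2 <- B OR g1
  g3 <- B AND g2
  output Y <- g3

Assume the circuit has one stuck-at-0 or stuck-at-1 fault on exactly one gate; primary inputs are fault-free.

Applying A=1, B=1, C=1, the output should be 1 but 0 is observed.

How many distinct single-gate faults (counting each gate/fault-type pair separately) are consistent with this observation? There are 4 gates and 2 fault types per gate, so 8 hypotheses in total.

Fault-free: g0=0, g1=1, g2=1, g3=1 → 1. Observed 0.
  g0 stuck-at-0: output 1 ✗
  g0 stuck-at-1: output 1 ✗
  g1 stuck-at-0: output 1 ✗
  g1 stuck-at-1: output 1 ✗
  g2 stuck-at-0: output 0 ✓
  g2 stuck-at-1: output 1 ✗
  g3 stuck-at-0: output 0 ✓
  g3 stuck-at-1: output 1 ✗
Consistent faults: {g2 stuck-at-0, g3 stuck-at-0} — 2 in all.

2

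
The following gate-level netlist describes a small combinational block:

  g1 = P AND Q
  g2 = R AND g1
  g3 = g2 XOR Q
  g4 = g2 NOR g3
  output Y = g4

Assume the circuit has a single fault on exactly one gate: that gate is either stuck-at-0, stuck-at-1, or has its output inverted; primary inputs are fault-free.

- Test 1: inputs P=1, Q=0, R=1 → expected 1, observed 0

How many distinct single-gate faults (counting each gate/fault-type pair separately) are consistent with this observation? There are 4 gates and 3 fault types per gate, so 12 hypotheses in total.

Fault-free: g1=0, g2=0, g3=0, g4=1 → 1. Observed 0.
  g1 stuck-at-0: output 1 ✗
  g1 stuck-at-1: output 0 ✓
  g1 inverted output: output 0 ✓
  g2 stuck-at-0: output 1 ✗
  g2 stuck-at-1: output 0 ✓
  g2 inverted output: output 0 ✓
  g3 stuck-at-0: output 1 ✗
  g3 stuck-at-1: output 0 ✓
  g3 inverted output: output 0 ✓
  g4 stuck-at-0: output 0 ✓
  g4 stuck-at-1: output 1 ✗
  g4 inverted output: output 0 ✓
Consistent faults: {g1 stuck-at-1, g1 inverted output, g2 stuck-at-1, g2 inverted output, g3 stuck-at-1, g3 inverted output, g4 stuck-at-0, g4 inverted output} — 8 in all.

8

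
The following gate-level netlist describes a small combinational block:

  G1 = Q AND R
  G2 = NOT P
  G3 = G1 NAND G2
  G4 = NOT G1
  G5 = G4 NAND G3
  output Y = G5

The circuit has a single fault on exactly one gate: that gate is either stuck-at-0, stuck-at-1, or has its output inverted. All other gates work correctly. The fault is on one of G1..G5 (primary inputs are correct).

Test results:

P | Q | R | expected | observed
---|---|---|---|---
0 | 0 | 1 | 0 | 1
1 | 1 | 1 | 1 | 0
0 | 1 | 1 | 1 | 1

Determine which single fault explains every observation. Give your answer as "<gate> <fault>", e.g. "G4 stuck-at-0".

Fault-free values for test 1 (P=0, Q=0, R=1): G1=0, G2=1, G3=1, G4=1, G5=0, giving Y=0. Observed 1.
Test 1: faults giving observed 1 are {G1 stuck-at-1, G1 inverted output, G3 stuck-at-0, G3 inverted output, G4 stuck-at-0, G4 inverted output, G5 stuck-at-1, G5 inverted output}.
Test 2 (P=1, Q=1, R=1): fault-free G1=1, G2=0, G3=1, G4=0, G5=1 → 1; observed 0. Eliminates G1 stuck-at-1, G3 stuck-at-0, G3 inverted output, G4 stuck-at-0, G5 stuck-at-1.
Test 3 (P=0, Q=1, R=1): fault-free G1=1, G2=1, G3=0, G4=0, G5=1 → 1; observed 1. Eliminates G1 inverted output, G5 inverted output.
Only G4 inverted output is consistent with every test.

G4 inverted output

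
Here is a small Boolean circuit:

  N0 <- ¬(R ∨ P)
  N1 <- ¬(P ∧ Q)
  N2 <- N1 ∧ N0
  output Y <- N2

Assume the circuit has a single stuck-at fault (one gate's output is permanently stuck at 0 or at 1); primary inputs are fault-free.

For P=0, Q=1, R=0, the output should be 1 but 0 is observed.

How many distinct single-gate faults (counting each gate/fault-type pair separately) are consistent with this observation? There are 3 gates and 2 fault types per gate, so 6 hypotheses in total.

Fault-free: N0=1, N1=1, N2=1 → 1. Observed 0.
  N0 stuck-at-0: output 0 ✓
  N0 stuck-at-1: output 1 ✗
  N1 stuck-at-0: output 0 ✓
  N1 stuck-at-1: output 1 ✗
  N2 stuck-at-0: output 0 ✓
  N2 stuck-at-1: output 1 ✗
Consistent faults: {N0 stuck-at-0, N1 stuck-at-0, N2 stuck-at-0} — 3 in all.

3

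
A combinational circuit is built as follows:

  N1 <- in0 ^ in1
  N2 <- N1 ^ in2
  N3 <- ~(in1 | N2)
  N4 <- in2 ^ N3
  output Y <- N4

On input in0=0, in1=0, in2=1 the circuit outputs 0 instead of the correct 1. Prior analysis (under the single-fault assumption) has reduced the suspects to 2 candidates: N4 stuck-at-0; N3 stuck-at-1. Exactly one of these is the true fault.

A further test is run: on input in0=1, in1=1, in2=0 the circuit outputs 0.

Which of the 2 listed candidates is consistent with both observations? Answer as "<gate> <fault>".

Evaluate each candidate on input in0=1, in1=1, in2=0:
  N4 stuck-at-0: N1=0, N2=0, N3=0, N4=0 [stuck-at-0] → 0 — matches
  N3 stuck-at-1: N1=0, N2=0, N3=1 [stuck-at-1], N4=1 → 1 — eliminated
Only N4 stuck-at-0 reproduces the observed 0.

N4 stuck-at-0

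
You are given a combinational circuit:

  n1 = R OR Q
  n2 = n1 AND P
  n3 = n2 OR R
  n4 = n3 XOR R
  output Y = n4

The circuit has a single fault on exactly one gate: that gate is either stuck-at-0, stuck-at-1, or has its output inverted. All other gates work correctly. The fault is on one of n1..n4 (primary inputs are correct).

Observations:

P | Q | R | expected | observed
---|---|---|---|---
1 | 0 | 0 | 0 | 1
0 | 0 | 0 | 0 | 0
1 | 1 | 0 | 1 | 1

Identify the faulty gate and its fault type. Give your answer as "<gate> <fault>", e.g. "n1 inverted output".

Fault-free values for test 1 (P=1, Q=0, R=0): n1=0, n2=0, n3=0, n4=0, giving Y=0. Observed 1.
Test 1: faults giving observed 1 are {n1 stuck-at-1, n1 inverted output, n2 stuck-at-1, n2 inverted output, n3 stuck-at-1, n3 inverted output, n4 stuck-at-1, n4 inverted output}.
Test 2 (P=0, Q=0, R=0): fault-free n1=0, n2=0, n3=0, n4=0 → 0; observed 0. Eliminates n2 stuck-at-1, n2 inverted output, n3 stuck-at-1, n3 inverted output, n4 stuck-at-1, n4 inverted output.
Test 3 (P=1, Q=1, R=0): fault-free n1=1, n2=1, n3=1, n4=1 → 1; observed 1. Eliminates n1 inverted output.
Only n1 stuck-at-1 is consistent with every test.

n1 stuck-at-1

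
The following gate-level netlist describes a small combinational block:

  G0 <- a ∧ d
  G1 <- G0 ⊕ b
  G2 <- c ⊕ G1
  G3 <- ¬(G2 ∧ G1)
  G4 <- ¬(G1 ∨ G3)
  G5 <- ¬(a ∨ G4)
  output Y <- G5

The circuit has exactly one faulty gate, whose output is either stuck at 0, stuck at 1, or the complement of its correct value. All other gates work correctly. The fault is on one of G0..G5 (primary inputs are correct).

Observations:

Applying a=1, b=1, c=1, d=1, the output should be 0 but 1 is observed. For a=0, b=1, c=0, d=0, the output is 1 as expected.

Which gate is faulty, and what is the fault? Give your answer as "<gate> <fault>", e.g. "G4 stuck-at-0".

Fault-free values for test 1 (a=1, b=1, c=1, d=1): G0=1, G1=0, G2=1, G3=1, G4=0, G5=0, giving Y=0. Observed 1.
Test 1: faults giving observed 1 are {G5 stuck-at-1, G5 inverted output}.
Test 2 (a=0, b=1, c=0, d=0): fault-free G0=0, G1=1, G2=1, G3=0, G4=0, G5=1 → 1; observed 1. Eliminates G5 inverted output.
Only G5 stuck-at-1 is consistent with every test.

G5 stuck-at-1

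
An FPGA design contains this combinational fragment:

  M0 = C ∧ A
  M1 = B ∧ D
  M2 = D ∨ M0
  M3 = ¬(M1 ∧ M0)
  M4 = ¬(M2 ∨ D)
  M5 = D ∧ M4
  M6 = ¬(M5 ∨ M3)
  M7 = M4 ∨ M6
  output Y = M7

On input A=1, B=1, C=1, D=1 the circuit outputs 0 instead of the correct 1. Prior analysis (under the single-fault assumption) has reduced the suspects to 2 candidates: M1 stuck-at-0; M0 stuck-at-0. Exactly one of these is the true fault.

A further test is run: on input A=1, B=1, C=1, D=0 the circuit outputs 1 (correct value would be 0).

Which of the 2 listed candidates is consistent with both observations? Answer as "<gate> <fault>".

M0 stuck-at-0

Evaluate each candidate on input A=1, B=1, C=1, D=0:
  M1 stuck-at-0: M0=1, M1=0 [stuck-at-0], M2=1, M3=1, M4=0, M5=0, M6=0, M7=0 → 0 — eliminated
  M0 stuck-at-0: M0=0 [stuck-at-0], M1=0, M2=0, M3=1, M4=1, M5=0, M6=0, M7=1 → 1 — matches
Only M0 stuck-at-0 reproduces the observed 1.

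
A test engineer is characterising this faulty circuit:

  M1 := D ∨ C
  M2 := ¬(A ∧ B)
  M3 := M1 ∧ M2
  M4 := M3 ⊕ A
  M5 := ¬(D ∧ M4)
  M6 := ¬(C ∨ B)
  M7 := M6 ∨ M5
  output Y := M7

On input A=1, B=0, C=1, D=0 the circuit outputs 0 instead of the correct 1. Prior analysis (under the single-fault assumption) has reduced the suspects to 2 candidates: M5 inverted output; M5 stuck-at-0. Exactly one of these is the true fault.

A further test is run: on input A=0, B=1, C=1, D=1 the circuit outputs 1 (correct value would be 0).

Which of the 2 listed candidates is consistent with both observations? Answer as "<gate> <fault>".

Evaluate each candidate on input A=0, B=1, C=1, D=1:
  M5 inverted output: M1=1, M2=1, M3=1, M4=1, M5=1 [inverted output], M6=0, M7=1 → 1 — matches
  M5 stuck-at-0: M1=1, M2=1, M3=1, M4=1, M5=0 [stuck-at-0], M6=0, M7=0 → 0 — eliminated
Only M5 inverted output reproduces the observed 1.

M5 inverted output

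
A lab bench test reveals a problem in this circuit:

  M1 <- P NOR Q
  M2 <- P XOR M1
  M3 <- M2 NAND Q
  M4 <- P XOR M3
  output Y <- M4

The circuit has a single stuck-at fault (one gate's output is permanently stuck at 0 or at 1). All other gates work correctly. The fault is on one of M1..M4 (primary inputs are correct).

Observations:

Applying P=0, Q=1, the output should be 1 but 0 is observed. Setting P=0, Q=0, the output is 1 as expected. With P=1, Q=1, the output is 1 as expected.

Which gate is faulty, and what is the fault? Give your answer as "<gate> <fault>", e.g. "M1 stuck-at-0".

Fault-free values for test 1 (P=0, Q=1): M1=0, M2=0, M3=1, M4=1, giving Y=1. Observed 0.
Test 1: faults giving observed 0 are {M1 stuck-at-1, M2 stuck-at-1, M3 stuck-at-0, M4 stuck-at-0}.
Test 2 (P=0, Q=0): fault-free M1=1, M2=1, M3=1, M4=1 → 1; observed 1. Eliminates M3 stuck-at-0, M4 stuck-at-0.
Test 3 (P=1, Q=1): fault-free M1=0, M2=1, M3=0, M4=1 → 1; observed 1. Eliminates M1 stuck-at-1.
Only M2 stuck-at-1 is consistent with every test.

M2 stuck-at-1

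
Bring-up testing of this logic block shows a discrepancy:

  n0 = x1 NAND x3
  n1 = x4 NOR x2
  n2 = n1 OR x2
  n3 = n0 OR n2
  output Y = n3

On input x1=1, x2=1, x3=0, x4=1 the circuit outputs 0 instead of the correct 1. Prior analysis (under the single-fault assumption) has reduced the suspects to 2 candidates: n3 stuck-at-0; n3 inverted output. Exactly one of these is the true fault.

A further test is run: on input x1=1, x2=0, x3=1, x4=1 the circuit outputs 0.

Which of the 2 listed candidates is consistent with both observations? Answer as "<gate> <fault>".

n3 stuck-at-0

Evaluate each candidate on input x1=1, x2=0, x3=1, x4=1:
  n3 stuck-at-0: n0=0, n1=0, n2=0, n3=0 [stuck-at-0] → 0 — matches
  n3 inverted output: n0=0, n1=0, n2=0, n3=1 [inverted output] → 1 — eliminated
Only n3 stuck-at-0 reproduces the observed 0.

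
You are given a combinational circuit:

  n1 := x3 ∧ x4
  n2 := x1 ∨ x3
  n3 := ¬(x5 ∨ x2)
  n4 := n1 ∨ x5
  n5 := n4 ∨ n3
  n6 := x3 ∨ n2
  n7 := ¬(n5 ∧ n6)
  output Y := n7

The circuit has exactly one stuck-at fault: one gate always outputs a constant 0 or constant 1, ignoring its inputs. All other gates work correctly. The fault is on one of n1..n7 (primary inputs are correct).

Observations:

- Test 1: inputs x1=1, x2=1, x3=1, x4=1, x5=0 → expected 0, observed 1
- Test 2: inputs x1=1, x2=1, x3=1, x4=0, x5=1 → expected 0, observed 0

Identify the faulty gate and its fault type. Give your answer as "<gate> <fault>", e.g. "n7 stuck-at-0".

n1 stuck-at-0

Fault-free values for test 1 (x1=1, x2=1, x3=1, x4=1, x5=0): n1=1, n2=1, n3=0, n4=1, n5=1, n6=1, n7=0, giving Y=0. Observed 1.
Test 1: faults giving observed 1 are {n1 stuck-at-0, n4 stuck-at-0, n5 stuck-at-0, n6 stuck-at-0, n7 stuck-at-1}.
Test 2 (x1=1, x2=1, x3=1, x4=0, x5=1): fault-free n1=0, n2=1, n3=0, n4=1, n5=1, n6=1, n7=0 → 0; observed 0. Eliminates n4 stuck-at-0, n5 stuck-at-0, n6 stuck-at-0, n7 stuck-at-1.
Only n1 stuck-at-0 is consistent with every test.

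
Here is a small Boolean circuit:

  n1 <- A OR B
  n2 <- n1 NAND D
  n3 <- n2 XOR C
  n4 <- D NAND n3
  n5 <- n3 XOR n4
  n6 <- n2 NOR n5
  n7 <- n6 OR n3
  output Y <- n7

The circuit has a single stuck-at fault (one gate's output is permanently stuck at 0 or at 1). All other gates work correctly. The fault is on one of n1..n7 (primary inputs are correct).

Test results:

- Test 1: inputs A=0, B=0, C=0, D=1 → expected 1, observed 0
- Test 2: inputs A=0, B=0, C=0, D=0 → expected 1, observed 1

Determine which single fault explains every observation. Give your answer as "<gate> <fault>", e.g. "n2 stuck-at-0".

n1 stuck-at-1

Fault-free values for test 1 (A=0, B=0, C=0, D=1): n1=0, n2=1, n3=1, n4=0, n5=1, n6=0, n7=1, giving Y=1. Observed 0.
Test 1: faults giving observed 0 are {n1 stuck-at-1, n2 stuck-at-0, n3 stuck-at-0, n7 stuck-at-0}.
Test 2 (A=0, B=0, C=0, D=0): fault-free n1=0, n2=1, n3=1, n4=1, n5=0, n6=0, n7=1 → 1; observed 1. Eliminates n2 stuck-at-0, n3 stuck-at-0, n7 stuck-at-0.
Only n1 stuck-at-1 is consistent with every test.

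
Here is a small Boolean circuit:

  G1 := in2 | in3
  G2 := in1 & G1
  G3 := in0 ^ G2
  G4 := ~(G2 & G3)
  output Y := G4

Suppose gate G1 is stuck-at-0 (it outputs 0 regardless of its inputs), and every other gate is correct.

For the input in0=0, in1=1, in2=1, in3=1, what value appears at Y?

Propagate with G1 forced: G1=0 [stuck-at-0], G2=0, G3=0, G4=1.
So Y = 1. (Without the fault it would be 0.)

1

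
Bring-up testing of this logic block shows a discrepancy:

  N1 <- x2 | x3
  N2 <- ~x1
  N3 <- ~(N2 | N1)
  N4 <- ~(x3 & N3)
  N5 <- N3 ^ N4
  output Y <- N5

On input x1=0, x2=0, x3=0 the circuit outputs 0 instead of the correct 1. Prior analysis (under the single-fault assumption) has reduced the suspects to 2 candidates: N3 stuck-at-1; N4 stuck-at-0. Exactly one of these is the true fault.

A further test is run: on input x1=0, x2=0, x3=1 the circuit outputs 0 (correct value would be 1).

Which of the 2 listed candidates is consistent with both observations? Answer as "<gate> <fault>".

Evaluate each candidate on input x1=0, x2=0, x3=1:
  N3 stuck-at-1: N1=1, N2=1, N3=1 [stuck-at-1], N4=0, N5=1 → 1 — eliminated
  N4 stuck-at-0: N1=1, N2=1, N3=0, N4=0 [stuck-at-0], N5=0 → 0 — matches
Only N4 stuck-at-0 reproduces the observed 0.

N4 stuck-at-0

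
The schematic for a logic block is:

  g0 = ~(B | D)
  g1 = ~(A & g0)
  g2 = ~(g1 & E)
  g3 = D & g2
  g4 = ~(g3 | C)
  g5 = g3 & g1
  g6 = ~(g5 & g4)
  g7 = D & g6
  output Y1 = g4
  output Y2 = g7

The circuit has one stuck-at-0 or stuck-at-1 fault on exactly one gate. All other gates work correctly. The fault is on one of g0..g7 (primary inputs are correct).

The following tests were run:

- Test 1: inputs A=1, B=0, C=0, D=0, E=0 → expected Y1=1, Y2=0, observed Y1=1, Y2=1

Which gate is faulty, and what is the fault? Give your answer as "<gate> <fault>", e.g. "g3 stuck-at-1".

g7 stuck-at-1

Fault-free values for test 1 (A=1, B=0, C=0, D=0, E=0): g0=1, g1=0, g2=1, g3=0, g4=1, g5=0, g6=1, g7=0, giving Y1=1, Y2=0. Observed Y1=1, Y2=1.
Test 1: faults giving observed Y1=1, Y2=1 are {g7 stuck-at-1}.
Only g7 stuck-at-1 is consistent with every test.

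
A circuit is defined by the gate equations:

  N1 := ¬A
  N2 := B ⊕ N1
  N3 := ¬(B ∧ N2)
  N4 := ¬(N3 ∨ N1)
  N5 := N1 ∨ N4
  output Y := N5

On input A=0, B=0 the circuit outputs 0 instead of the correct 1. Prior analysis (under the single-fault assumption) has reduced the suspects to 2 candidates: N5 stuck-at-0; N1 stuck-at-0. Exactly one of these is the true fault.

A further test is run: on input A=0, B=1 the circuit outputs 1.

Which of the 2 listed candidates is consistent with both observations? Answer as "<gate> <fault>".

N1 stuck-at-0

Evaluate each candidate on input A=0, B=1:
  N5 stuck-at-0: N1=1, N2=0, N3=1, N4=0, N5=0 [stuck-at-0] → 0 — eliminated
  N1 stuck-at-0: N1=0 [stuck-at-0], N2=1, N3=0, N4=1, N5=1 → 1 — matches
Only N1 stuck-at-0 reproduces the observed 1.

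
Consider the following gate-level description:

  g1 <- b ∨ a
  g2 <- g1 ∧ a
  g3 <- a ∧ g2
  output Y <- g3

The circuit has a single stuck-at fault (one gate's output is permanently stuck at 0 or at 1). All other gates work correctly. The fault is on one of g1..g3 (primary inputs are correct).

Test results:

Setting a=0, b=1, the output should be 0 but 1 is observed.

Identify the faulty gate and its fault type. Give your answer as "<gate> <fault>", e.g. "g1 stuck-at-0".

Fault-free values for test 1 (a=0, b=1): g1=1, g2=0, g3=0, giving Y=0. Observed 1.
Test 1: faults giving observed 1 are {g3 stuck-at-1}.
Only g3 stuck-at-1 is consistent with every test.

g3 stuck-at-1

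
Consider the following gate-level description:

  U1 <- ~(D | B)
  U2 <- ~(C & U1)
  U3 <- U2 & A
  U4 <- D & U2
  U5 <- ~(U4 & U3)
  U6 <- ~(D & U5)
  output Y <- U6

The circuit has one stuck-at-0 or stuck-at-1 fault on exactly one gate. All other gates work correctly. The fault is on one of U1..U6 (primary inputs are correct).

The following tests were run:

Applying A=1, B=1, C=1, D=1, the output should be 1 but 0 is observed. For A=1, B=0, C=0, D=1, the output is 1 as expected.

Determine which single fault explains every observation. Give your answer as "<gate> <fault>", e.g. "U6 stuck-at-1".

U1 stuck-at-1

Fault-free values for test 1 (A=1, B=1, C=1, D=1): U1=0, U2=1, U3=1, U4=1, U5=0, U6=1, giving Y=1. Observed 0.
Test 1: faults giving observed 0 are {U1 stuck-at-1, U2 stuck-at-0, U3 stuck-at-0, U4 stuck-at-0, U5 stuck-at-1, U6 stuck-at-0}.
Test 2 (A=1, B=0, C=0, D=1): fault-free U1=0, U2=1, U3=1, U4=1, U5=0, U6=1 → 1; observed 1. Eliminates U2 stuck-at-0, U3 stuck-at-0, U4 stuck-at-0, U5 stuck-at-1, U6 stuck-at-0.
Only U1 stuck-at-1 is consistent with every test.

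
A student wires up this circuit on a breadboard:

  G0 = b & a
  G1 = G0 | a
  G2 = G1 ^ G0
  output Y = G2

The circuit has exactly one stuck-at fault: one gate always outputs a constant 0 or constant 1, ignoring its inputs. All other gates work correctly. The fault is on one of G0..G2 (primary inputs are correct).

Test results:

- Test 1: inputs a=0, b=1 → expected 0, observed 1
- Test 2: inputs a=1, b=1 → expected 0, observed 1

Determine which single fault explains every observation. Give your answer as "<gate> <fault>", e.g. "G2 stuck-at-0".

G2 stuck-at-1

Fault-free values for test 1 (a=0, b=1): G0=0, G1=0, G2=0, giving Y=0. Observed 1.
Test 1: faults giving observed 1 are {G1 stuck-at-1, G2 stuck-at-1}.
Test 2 (a=1, b=1): fault-free G0=1, G1=1, G2=0 → 0; observed 1. Eliminates G1 stuck-at-1.
Only G2 stuck-at-1 is consistent with every test.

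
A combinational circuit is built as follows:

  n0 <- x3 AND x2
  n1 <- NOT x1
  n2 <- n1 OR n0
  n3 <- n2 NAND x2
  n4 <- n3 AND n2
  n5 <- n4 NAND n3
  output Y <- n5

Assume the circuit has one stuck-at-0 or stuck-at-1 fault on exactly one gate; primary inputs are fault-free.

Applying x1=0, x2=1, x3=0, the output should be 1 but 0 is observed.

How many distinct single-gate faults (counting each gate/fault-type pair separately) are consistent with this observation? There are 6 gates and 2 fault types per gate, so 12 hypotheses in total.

2

Fault-free: n0=0, n1=1, n2=1, n3=0, n4=0, n5=1 → 1. Observed 0.
  n0 stuck-at-0: output 1 ✗
  n0 stuck-at-1: output 1 ✗
  n1 stuck-at-0: output 1 ✗
  n1 stuck-at-1: output 1 ✗
  n2 stuck-at-0: output 1 ✗
  n2 stuck-at-1: output 1 ✗
  n3 stuck-at-0: output 1 ✗
  n3 stuck-at-1: output 0 ✓
  n4 stuck-at-0: output 1 ✗
  n4 stuck-at-1: output 1 ✗
  n5 stuck-at-0: output 0 ✓
  n5 stuck-at-1: output 1 ✗
Consistent faults: {n3 stuck-at-1, n5 stuck-at-0} — 2 in all.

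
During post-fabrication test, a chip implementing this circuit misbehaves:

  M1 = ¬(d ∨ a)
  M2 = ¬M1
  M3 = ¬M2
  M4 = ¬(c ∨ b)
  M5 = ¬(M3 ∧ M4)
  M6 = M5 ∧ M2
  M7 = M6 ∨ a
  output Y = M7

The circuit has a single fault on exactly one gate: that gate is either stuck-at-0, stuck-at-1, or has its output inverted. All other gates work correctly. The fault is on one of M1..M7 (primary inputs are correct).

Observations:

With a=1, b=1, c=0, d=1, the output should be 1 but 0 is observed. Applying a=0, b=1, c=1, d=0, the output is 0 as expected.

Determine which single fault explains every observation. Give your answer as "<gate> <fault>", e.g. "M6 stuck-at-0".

Fault-free values for test 1 (a=1, b=1, c=0, d=1): M1=0, M2=1, M3=0, M4=0, M5=1, M6=1, M7=1, giving Y=1. Observed 0.
Test 1: faults giving observed 0 are {M7 stuck-at-0, M7 inverted output}.
Test 2 (a=0, b=1, c=1, d=0): fault-free M1=1, M2=0, M3=1, M4=0, M5=1, M6=0, M7=0 → 0; observed 0. Eliminates M7 inverted output.
Only M7 stuck-at-0 is consistent with every test.

M7 stuck-at-0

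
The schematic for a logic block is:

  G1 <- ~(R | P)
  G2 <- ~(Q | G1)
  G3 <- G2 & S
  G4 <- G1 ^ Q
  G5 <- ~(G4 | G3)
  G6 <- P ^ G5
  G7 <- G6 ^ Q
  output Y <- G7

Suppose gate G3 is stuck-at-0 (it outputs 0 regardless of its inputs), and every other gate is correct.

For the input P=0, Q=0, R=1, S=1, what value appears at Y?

Propagate with G3 forced: G1=0, G2=1, G3=0 [stuck-at-0], G4=0, G5=1, G6=1, G7=1.
So Y = 1. (Without the fault it would be 0.)

1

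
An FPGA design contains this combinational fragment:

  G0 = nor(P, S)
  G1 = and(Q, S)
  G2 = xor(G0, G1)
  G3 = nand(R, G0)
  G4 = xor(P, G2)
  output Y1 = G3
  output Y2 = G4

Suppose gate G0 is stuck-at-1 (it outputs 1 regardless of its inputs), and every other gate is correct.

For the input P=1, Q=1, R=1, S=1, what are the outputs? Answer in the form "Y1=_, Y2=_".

Y1=0, Y2=1

Propagate with G0 forced: G0=1 [stuck-at-1], G1=1, G2=0, G3=0, G4=1.
So the outputs are Y1=0, Y2=1. (Without the fault they would be Y1=1, Y2=0.)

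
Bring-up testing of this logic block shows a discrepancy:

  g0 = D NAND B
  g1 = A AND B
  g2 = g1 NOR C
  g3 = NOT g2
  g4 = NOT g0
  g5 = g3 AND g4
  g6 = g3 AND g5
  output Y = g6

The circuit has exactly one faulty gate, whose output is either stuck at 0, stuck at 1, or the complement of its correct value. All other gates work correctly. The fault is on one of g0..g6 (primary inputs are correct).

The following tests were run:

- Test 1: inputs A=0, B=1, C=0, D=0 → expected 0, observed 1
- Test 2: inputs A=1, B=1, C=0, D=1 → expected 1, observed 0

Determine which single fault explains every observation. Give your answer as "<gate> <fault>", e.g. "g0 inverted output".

Fault-free values for test 1 (A=0, B=1, C=0, D=0): g0=1, g1=0, g2=1, g3=0, g4=0, g5=0, g6=0, giving Y=0. Observed 1.
Test 1: faults giving observed 1 are {g6 stuck-at-1, g6 inverted output}.
Test 2 (A=1, B=1, C=0, D=1): fault-free g0=0, g1=1, g2=0, g3=1, g4=1, g5=1, g6=1 → 1; observed 0. Eliminates g6 stuck-at-1.
Only g6 inverted output is consistent with every test.

g6 inverted output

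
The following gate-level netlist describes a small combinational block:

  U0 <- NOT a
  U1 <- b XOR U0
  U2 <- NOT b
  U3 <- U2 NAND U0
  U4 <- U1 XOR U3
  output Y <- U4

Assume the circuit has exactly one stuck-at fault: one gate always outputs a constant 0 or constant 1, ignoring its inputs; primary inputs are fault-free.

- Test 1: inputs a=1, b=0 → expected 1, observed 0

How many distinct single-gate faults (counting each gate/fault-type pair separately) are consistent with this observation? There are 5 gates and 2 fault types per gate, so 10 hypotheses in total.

3

Fault-free: U0=0, U1=0, U2=1, U3=1, U4=1 → 1. Observed 0.
  U0 stuck-at-0: output 1 ✗
  U0 stuck-at-1: output 1 ✗
  U1 stuck-at-0: output 1 ✗
  U1 stuck-at-1: output 0 ✓
  U2 stuck-at-0: output 1 ✗
  U2 stuck-at-1: output 1 ✗
  U3 stuck-at-0: output 0 ✓
  U3 stuck-at-1: output 1 ✗
  U4 stuck-at-0: output 0 ✓
  U4 stuck-at-1: output 1 ✗
Consistent faults: {U1 stuck-at-1, U3 stuck-at-0, U4 stuck-at-0} — 3 in all.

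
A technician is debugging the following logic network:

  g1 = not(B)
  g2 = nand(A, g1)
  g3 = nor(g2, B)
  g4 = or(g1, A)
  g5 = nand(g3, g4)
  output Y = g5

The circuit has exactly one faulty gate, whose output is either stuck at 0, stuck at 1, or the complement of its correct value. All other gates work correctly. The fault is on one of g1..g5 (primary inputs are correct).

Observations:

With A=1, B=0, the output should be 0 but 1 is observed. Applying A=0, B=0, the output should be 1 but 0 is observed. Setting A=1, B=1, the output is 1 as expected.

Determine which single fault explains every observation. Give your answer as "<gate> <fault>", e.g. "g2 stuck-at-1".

g2 inverted output

Fault-free values for test 1 (A=1, B=0): g1=1, g2=0, g3=1, g4=1, g5=0, giving Y=0. Observed 1.
Test 1: faults giving observed 1 are {g1 stuck-at-0, g1 inverted output, g2 stuck-at-1, g2 inverted output, g3 stuck-at-0, g3 inverted output, g4 stuck-at-0, g4 inverted output, g5 stuck-at-1, g5 inverted output}.
Test 2 (A=0, B=0): fault-free g1=1, g2=1, g3=0, g4=1, g5=1 → 1; observed 0. Eliminates g1 stuck-at-0, g1 inverted output, g2 stuck-at-1, g3 stuck-at-0, g4 stuck-at-0, g4 inverted output, g5 stuck-at-1.
Test 3 (A=1, B=1): fault-free g1=0, g2=1, g3=0, g4=1, g5=1 → 1; observed 1. Eliminates g3 inverted output, g5 inverted output.
Only g2 inverted output is consistent with every test.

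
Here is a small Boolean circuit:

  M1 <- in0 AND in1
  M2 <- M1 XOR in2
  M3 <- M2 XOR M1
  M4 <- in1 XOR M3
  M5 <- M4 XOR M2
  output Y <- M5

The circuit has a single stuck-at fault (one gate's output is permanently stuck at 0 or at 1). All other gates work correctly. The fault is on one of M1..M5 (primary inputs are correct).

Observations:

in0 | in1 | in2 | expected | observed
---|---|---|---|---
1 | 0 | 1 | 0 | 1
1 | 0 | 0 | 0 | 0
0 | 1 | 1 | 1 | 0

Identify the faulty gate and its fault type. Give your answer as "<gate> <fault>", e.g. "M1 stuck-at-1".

Fault-free values for test 1 (in0=1, in1=0, in2=1): M1=0, M2=1, M3=1, M4=1, M5=0, giving Y=0. Observed 1.
Test 1: faults giving observed 1 are {M1 stuck-at-1, M3 stuck-at-0, M4 stuck-at-0, M5 stuck-at-1}.
Test 2 (in0=1, in1=0, in2=0): fault-free M1=0, M2=0, M3=0, M4=0, M5=0 → 0; observed 0. Eliminates M1 stuck-at-1, M5 stuck-at-1.
Test 3 (in0=0, in1=1, in2=1): fault-free M1=0, M2=1, M3=1, M4=0, M5=1 → 1; observed 0. Eliminates M4 stuck-at-0.
Only M3 stuck-at-0 is consistent with every test.

M3 stuck-at-0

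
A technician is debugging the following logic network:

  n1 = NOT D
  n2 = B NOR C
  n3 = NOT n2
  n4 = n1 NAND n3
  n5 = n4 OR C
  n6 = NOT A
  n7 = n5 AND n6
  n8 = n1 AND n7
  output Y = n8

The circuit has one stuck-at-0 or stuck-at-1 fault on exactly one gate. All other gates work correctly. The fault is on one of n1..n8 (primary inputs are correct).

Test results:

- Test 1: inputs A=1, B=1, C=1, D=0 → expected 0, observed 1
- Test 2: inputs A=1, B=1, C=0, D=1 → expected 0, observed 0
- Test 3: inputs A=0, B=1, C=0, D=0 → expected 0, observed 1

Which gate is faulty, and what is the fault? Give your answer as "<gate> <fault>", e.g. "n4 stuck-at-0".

Fault-free values for test 1 (A=1, B=1, C=1, D=0): n1=1, n2=0, n3=1, n4=0, n5=1, n6=0, n7=0, n8=0, giving Y=0. Observed 1.
Test 1: faults giving observed 1 are {n6 stuck-at-1, n7 stuck-at-1, n8 stuck-at-1}.
Test 2 (A=1, B=1, C=0, D=1): fault-free n1=0, n2=0, n3=1, n4=1, n5=1, n6=0, n7=0, n8=0 → 0; observed 0. Eliminates n8 stuck-at-1.
Test 3 (A=0, B=1, C=0, D=0): fault-free n1=1, n2=0, n3=1, n4=0, n5=0, n6=1, n7=0, n8=0 → 0; observed 1. Eliminates n6 stuck-at-1.
Only n7 stuck-at-1 is consistent with every test.

n7 stuck-at-1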